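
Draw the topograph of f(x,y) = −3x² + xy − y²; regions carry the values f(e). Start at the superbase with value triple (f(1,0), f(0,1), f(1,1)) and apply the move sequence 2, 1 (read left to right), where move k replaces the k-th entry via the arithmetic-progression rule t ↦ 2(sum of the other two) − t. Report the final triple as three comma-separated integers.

start (-3,-1,-3) = (f(1,0),f(0,1),f(1,1))
replace slot 2: 2·((-3)+(-3)) − (-1) = -11 → (-3,-11,-3)
replace slot 1: 2·((-11)+(-3)) − (-3) = -25 → (-25,-11,-3)

-25,-11,-3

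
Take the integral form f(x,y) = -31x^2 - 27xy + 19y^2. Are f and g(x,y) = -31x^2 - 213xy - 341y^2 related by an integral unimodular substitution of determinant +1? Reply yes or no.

D₁ = 3085, D₂ = 3085
river cycle of f (length 26): (19, 27, -31), (-31, 35, 15), (15, 55, -1), (-1, 55, 15), (15, 35, -31), (-31, 27, 19), (19, 49, -9), (-9, 41, 39), (39, 37, -11), (-11, 51, 11), … (16 more)
river cycle of g (length 26): (-31, 35, 15), (15, 55, -1), (-1, 55, 15), (15, 35, -31), (-31, 27, 19), (19, 49, -9), (-9, 41, 39), (39, 37, -11), (-11, 51, 11), (11, 37, -39), … (16 more)
cycles coincide ⇒ equivalent

yes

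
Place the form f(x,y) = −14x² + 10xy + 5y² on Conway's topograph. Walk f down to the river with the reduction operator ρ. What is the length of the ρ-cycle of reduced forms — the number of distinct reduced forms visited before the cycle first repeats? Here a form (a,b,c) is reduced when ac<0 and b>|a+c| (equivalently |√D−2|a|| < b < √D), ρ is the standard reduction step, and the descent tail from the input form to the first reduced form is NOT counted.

D = 380, ⌊√D⌋ = 19
river: ρ → (5,10,-14)
river: ρ → (-14,18,1)
river: ρ → (1,18,-14)
river: ρ → (-14,10,5)
ρ-cycle length = 4 (tail of 0 descent steps not counted)

4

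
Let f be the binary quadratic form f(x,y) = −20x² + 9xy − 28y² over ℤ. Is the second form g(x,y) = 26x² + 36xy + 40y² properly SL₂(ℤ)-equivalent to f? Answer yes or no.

D₁ = -2159, D₂ = -2864
discriminants differ ⇒ not SL₂(ℤ)-equivalent

no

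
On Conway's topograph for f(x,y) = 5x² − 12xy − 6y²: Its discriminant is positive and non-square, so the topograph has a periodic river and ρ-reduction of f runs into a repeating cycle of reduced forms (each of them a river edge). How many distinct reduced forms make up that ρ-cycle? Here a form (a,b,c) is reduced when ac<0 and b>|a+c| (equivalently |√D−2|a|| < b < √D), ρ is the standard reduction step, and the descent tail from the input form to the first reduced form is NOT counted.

D = 264, ⌊√D⌋ = 16
descent: ρ → (-6,12,5)  [lands on river]
river: ρ → (5,8,-10)
river: ρ → (-10,12,3)
river: ρ → (3,12,-10)
river: ρ → (-10,8,5)
river: ρ → (5,12,-6)
ρ-cycle length = 6 (tail of 1 descent step not counted)

6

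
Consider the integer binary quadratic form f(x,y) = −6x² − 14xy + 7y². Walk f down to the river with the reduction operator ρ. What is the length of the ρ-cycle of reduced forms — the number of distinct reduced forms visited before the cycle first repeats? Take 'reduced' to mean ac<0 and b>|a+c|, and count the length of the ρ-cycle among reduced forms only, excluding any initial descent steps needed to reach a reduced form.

D = 364, ⌊√D⌋ = 19
descent: ρ → (7,14,-6)  [lands on river]
river: ρ → (-6,10,11)
river: ρ → (11,12,-5)
river: ρ → (-5,18,2)
river: ρ → (2,18,-5)
river: ρ → (-5,12,11)
river: ρ → (11,10,-6)
river: ρ → (-6,14,7)
ρ-cycle length = 8 (tail of 1 descent step not counted)

8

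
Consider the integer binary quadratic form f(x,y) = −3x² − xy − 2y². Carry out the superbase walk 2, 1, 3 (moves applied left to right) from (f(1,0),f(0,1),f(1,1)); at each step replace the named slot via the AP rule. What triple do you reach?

start (-3,-2,-6) = (f(1,0),f(0,1),f(1,1))
replace slot 2: 2·((-3)+(-6)) − (-2) = -16 → (-3,-16,-6)
replace slot 1: 2·((-16)+(-6)) − (-3) = -41 → (-41,-16,-6)
replace slot 3: 2·((-41)+(-16)) − (-6) = -108 → (-41,-16,-108)

-41,-16,-108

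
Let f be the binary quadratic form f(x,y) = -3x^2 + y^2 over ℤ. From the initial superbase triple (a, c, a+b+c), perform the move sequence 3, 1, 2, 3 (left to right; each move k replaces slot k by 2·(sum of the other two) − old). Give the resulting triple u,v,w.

start (-3,1,-2) = (f(1,0),f(0,1),f(1,1))
replace slot 3: 2·((-3)+1) − (-2) = -2 → (-3,1,-2)
replace slot 1: 2·(1+(-2)) − (-3) = 1 → (1,1,-2)
replace slot 2: 2·(1+(-2)) − 1 = -3 → (1,-3,-2)
replace slot 3: 2·(1+(-3)) − (-2) = -2 → (1,-3,-2)

1,-3,-2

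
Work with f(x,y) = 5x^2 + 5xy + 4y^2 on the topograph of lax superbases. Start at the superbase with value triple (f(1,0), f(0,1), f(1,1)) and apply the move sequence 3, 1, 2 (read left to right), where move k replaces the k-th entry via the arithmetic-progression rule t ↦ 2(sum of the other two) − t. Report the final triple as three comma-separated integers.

start (5,4,14) = (f(1,0),f(0,1),f(1,1))
replace slot 3: 2·(5+4) − 14 = 4 → (5,4,4)
replace slot 1: 2·(4+4) − 5 = 11 → (11,4,4)
replace slot 2: 2·(11+4) − 4 = 26 → (11,26,4)

11,26,4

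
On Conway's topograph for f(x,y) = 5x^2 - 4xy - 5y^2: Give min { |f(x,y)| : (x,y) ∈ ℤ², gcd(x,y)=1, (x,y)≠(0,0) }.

descent: ρ → (-5,4,5)  [lands on river]
river: ρ → (5,6,-4)
river: ρ → (-4,10,1)
river: ρ → (1,10,-4)
river: ρ → (-4,6,5)
river: ρ → (5,4,-5)
river: ρ → (-5,6,4)
river: ρ → (4,10,-1)
river: ρ → (-1,10,4)
river: ρ → (4,6,-5)
closes: descent 1, river 10
min |a| on river = 1

1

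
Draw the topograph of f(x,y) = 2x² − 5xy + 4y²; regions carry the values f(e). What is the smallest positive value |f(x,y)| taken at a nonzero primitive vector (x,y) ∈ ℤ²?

translate: b→-1 (≡-5 mod 4), so (2,-5,4)→(2,-1,1)
flip: (2,-1,1)→(1,1,2)
reduced (well bottom): (1,1,2) with a≤c, −a<b≤a
well minimum = a = 1

1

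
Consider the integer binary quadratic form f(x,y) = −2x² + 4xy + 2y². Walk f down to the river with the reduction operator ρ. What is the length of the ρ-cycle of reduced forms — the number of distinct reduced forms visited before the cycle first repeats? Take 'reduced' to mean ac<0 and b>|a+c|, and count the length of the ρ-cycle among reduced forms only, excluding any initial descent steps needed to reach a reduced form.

D = 32, ⌊√D⌋ = 5
river: ρ → (2,4,-2)
river: ρ → (-2,4,2)
ρ-cycle length = 2 (tail of 0 descent steps not counted)

2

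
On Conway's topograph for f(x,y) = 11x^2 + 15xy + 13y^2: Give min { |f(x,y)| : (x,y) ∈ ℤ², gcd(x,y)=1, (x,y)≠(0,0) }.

translate: b→-7 (≡15 mod 22), so (11,15,13)→(11,-7,9)
flip: (11,-7,9)→(9,7,11)
reduced (well bottom): (9,7,11) with a≤c, −a<b≤a
well minimum = a = 9

9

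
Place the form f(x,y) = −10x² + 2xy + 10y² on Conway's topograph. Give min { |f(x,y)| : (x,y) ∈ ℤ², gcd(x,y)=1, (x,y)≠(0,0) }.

river: ρ → (10,18,-2)
river: ρ → (-2,18,10)
river: ρ → (10,2,-10)
river: ρ → (-10,18,2)
river: ρ → (2,18,-10)
river: ρ → (-10,2,10)
closes: descent 0, river 6
min |a| on river = 2

2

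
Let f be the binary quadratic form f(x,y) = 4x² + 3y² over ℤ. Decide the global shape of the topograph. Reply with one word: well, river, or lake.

D = b²−4ac = 0² − 4·4·3 = -48
D < 0 ⇒ definite ⇒ every region one sign ⇒ single well

well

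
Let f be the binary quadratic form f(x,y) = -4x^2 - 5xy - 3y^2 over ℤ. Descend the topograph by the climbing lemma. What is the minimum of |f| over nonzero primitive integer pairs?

translate: b→-3 (≡5 mod 8), so (4,5,3)→(4,-3,2)
flip: (4,-3,2)→(2,3,4)
translate: b→-1 (≡3 mod 4), so (2,3,4)→(2,-1,3)
reduced (well bottom): (2,-1,3) with a≤c, −a<b≤a
well minimum |f| = |-2| = 2 (negative-definite)

2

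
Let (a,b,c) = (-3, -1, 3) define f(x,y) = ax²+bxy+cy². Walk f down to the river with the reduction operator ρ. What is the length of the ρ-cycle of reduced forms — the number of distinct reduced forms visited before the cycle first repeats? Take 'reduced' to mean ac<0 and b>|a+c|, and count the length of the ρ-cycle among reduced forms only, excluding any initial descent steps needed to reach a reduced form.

D = 37, ⌊√D⌋ = 6
descent: ρ → (3,1,-3)  [lands on river]
river: ρ → (-3,5,1)
river: ρ → (1,5,-3)
river: ρ → (-3,1,3)
river: ρ → (3,5,-1)
river: ρ → (-1,5,3)
ρ-cycle length = 6 (tail of 1 descent step not counted)

6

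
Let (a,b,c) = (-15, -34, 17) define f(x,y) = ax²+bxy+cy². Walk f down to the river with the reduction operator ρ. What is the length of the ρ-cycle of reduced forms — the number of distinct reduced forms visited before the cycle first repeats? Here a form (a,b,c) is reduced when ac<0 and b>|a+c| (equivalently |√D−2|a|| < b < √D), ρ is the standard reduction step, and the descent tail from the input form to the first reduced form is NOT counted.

D = 2176, ⌊√D⌋ = 46
descent: ρ → (17,34,-15)  [lands on river]
river: ρ → (-15,26,25)
river: ρ → (25,24,-16)
river: ρ → (-16,40,9)
river: ρ → (9,32,-32)
river: ρ → (-32,32,9)
river: ρ → (9,40,-16)
river: ρ → (-16,24,25)
river: ρ → (25,26,-15)
river: ρ → (-15,34,17)
ρ-cycle length = 10 (tail of 1 descent step not counted)

10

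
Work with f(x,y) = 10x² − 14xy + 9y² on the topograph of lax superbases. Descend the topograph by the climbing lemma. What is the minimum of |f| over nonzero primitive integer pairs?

translate: b→6 (≡-14 mod 20), so (10,-14,9)→(10,6,5)
flip: (10,6,5)→(5,-6,10)
translate: b→4 (≡-6 mod 10), so (5,-6,10)→(5,4,9)
reduced (well bottom): (5,4,9) with a≤c, −a<b≤a
well minimum = a = 5

5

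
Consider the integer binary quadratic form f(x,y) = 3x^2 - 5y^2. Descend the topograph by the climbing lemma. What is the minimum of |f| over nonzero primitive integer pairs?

descent: ρ → (-5,0,3)
descent: ρ → (3,6,-2)  [lands on river]
river: ρ → (-2,6,3)
closes: descent 2, river 2
min |a| on river = 2

2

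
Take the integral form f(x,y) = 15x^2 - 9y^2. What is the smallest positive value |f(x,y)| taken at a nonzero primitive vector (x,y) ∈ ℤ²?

descent: ρ → (-9,18,6)  [lands on river]
river: ρ → (6,18,-9)
closes: descent 1, river 2
min |a| on river = 6

6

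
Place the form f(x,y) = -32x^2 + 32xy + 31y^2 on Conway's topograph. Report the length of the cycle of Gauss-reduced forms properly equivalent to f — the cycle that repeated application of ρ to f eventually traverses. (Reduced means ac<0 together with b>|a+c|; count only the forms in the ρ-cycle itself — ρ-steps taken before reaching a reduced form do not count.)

D = 4992, ⌊√D⌋ = 70
river: ρ → (31,30,-33)
river: ρ → (-33,36,28)
river: ρ → (28,20,-41)
river: ρ → (-41,62,7)
river: ρ → (7,64,-32)
river: ρ → (-32,64,7)
river: ρ → (7,62,-41)
river: ρ → (-41,20,28)
river: ρ → (28,36,-33)
river: ρ → (-33,30,31)
river: ρ → (31,32,-32)
river: ρ → (-32,32,31)
ρ-cycle length = 12 (tail of 0 descent steps not counted)

12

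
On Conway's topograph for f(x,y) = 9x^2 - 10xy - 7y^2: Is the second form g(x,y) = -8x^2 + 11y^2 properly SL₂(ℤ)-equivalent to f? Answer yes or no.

D₁ = 352, D₂ = 352
river cycle of f (length 6): (-7, 10, 9), (9, 8, -8), (-8, 8, 9), (9, 10, -7), (-7, 18, 1), (1, 18, -7)
river cycle of g (length 6): (-8, 16, 3), (3, 14, -13), (-13, 12, 4), (4, 12, -13), (-13, 14, 3), (3, 16, -8)
cycles differ ⇒ inequivalent

no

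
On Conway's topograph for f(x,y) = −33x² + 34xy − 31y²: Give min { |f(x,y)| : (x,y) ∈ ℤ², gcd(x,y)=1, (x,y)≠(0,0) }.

translate: b→32 (≡-34 mod 66), so (33,-34,31)→(33,32,30)
flip: (33,32,30)→(30,-32,33)
translate: b→28 (≡-32 mod 60), so (30,-32,33)→(30,28,31)
reduced (well bottom): (30,28,31) with a≤c, −a<b≤a
well minimum |f| = |-30| = 30 (negative-definite)

30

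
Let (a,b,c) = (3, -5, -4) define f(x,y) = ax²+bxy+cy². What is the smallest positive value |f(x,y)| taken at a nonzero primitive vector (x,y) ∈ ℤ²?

descent: ρ → (-4,5,3)  [lands on river]
river: ρ → (3,7,-2)
river: ρ → (-2,5,6)
river: ρ → (6,7,-1)
river: ρ → (-1,7,6)
river: ρ → (6,5,-2)
river: ρ → (-2,7,3)
river: ρ → (3,5,-4)
river: ρ → (-4,3,4)
river: ρ → (4,5,-3)
river: ρ → (-3,7,2)
river: ρ → (2,5,-6)
river: ρ → (-6,7,1)
river: ρ → (1,7,-6)
river: ρ → (-6,5,2)
river: ρ → (2,7,-3)
river: ρ → (-3,5,4)
river: ρ → (4,3,-4)
closes: descent 1, river 18
min |a| on river = 1

1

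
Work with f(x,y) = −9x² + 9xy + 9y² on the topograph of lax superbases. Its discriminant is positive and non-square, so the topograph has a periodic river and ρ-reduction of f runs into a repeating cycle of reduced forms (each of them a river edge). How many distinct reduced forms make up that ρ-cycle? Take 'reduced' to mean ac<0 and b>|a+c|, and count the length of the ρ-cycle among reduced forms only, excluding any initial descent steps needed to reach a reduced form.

D = 405, ⌊√D⌋ = 20
river: ρ → (9,9,-9)
river: ρ → (-9,9,9)
ρ-cycle length = 2 (tail of 0 descent steps not counted)

2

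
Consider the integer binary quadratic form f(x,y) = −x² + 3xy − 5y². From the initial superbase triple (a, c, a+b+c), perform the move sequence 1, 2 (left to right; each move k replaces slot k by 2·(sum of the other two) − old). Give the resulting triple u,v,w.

start (-1,-5,-3) = (f(1,0),f(0,1),f(1,1))
replace slot 1: 2·((-5)+(-3)) − (-1) = -15 → (-15,-5,-3)
replace slot 2: 2·((-15)+(-3)) − (-5) = -31 → (-15,-31,-3)

-15,-31,-3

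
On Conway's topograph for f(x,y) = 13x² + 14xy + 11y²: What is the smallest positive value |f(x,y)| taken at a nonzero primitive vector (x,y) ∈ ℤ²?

translate: b→-12 (≡14 mod 26), so (13,14,11)→(13,-12,10)
flip: (13,-12,10)→(10,12,13)
translate: b→-8 (≡12 mod 20), so (10,12,13)→(10,-8,11)
reduced (well bottom): (10,-8,11) with a≤c, −a<b≤a
well minimum = a = 10

10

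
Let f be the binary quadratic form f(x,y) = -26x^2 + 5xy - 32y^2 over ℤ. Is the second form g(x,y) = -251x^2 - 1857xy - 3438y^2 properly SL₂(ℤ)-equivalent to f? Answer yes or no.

D₁ = -3303, D₂ = -3303
f is negative-definite; reduce −f:
−f: reduced (well bottom): (26,-5,32) with a≤c, −a<b≤a
flip sign back: reduced form of f is (-26,5,-32)
g is negative-definite; reduce −g:
−g: translate: b→-151 (≡1857 mod 502), so (251,1857,3438)→(251,-151,26)
−g: flip: (251,-151,26)→(26,151,251)
−g: translate: b→-5 (≡151 mod 52), so (26,151,251)→(26,-5,32)
−g: reduced (well bottom): (26,-5,32) with a≤c, −a<b≤a
flip sign back: reduced form of g is (-26,5,-32)
reduced forms (-26, 5, -32) vs (-26, 5, -32) ⇒ equivalent

yes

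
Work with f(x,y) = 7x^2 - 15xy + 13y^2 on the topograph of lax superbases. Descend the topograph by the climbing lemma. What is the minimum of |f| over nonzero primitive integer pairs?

translate: b→-1 (≡-15 mod 14), so (7,-15,13)→(7,-1,5)
flip: (7,-1,5)→(5,1,7)
reduced (well bottom): (5,1,7) with a≤c, −a<b≤a
well minimum = a = 5

5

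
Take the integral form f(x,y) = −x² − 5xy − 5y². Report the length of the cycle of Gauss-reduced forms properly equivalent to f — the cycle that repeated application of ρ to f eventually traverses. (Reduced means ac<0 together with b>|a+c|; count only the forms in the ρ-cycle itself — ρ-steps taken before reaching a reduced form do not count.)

D = 5, ⌊√D⌋ = 2
descent: ρ → (-5,5,-1)
descent: ρ → (-1,1,1)  [lands on river]
river: ρ → (1,1,-1)
ρ-cycle length = 2 (tail of 2 descent steps not counted)

2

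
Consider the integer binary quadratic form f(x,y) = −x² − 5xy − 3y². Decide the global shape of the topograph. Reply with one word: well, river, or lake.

D = b²−4ac = (-5)² − 4·(-1)·(-3) = 13
D > 0 non-square ⇒ indefinite ⇒ periodic river

river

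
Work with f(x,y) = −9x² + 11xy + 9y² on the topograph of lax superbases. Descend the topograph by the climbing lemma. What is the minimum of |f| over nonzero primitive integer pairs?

river: ρ → (9,7,-11)
river: ρ → (-11,15,5)
river: ρ → (5,15,-11)
river: ρ → (-11,7,9)
river: ρ → (9,11,-9)
river: ρ → (-9,7,11)
river: ρ → (11,15,-5)
river: ρ → (-5,15,11)
river: ρ → (11,7,-9)
river: ρ → (-9,11,9)
closes: descent 0, river 10
min |a| on river = 5

5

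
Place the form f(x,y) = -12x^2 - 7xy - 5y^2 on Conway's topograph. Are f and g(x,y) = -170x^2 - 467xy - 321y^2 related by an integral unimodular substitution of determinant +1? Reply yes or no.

D₁ = -191, D₂ = -191
f is negative-definite; reduce −f:
−f: flip: (12,7,5)→(5,-7,12)
−f: translate: b→3 (≡-7 mod 10), so (5,-7,12)→(5,3,10)
−f: reduced (well bottom): (5,3,10) with a≤c, −a<b≤a
flip sign back: reduced form of f is (-5,-3,-10)
g is negative-definite; reduce −g:
−g: translate: b→127 (≡467 mod 340), so (170,467,321)→(170,127,24)
−g: flip: (170,127,24)→(24,-127,170)
−g: translate: b→17 (≡-127 mod 48), so (24,-127,170)→(24,17,5)
−g: flip: (24,17,5)→(5,-17,24)
−g: translate: b→3 (≡-17 mod 10), so (5,-17,24)→(5,3,10)
−g: reduced (well bottom): (5,3,10) with a≤c, −a<b≤a
flip sign back: reduced form of g is (-5,-3,-10)
reduced forms (-5, -3, -10) vs (-5, -3, -10) ⇒ equivalent

yes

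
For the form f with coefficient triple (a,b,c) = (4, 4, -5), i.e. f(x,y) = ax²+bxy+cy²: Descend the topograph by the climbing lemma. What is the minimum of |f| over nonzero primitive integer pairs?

river: ρ → (-5,6,3)
river: ρ → (3,6,-5)
river: ρ → (-5,4,4)
river: ρ → (4,4,-5)
closes: descent 0, river 4
min |a| on river = 3

3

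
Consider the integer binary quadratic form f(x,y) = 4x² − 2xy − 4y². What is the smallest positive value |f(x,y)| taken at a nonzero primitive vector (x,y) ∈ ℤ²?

descent: ρ → (-4,2,4)  [lands on river]
river: ρ → (4,6,-2)
river: ρ → (-2,6,4)
river: ρ → (4,2,-4)
river: ρ → (-4,6,2)
river: ρ → (2,6,-4)
closes: descent 1, river 6
min |a| on river = 2

2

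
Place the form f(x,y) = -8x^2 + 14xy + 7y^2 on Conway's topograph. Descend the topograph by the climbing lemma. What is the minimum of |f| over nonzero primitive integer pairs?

river: ρ → (7,14,-8)
river: ρ → (-8,18,3)
river: ρ → (3,18,-8)
river: ρ → (-8,14,7)
closes: descent 0, river 4
min |a| on river = 3

3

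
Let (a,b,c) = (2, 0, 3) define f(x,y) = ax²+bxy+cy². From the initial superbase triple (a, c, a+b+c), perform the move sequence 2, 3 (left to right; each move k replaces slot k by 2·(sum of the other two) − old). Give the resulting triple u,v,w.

start (2,3,5) = (f(1,0),f(0,1),f(1,1))
replace slot 2: 2·(2+5) − 3 = 11 → (2,11,5)
replace slot 3: 2·(2+11) − 5 = 21 → (2,11,21)

2,11,21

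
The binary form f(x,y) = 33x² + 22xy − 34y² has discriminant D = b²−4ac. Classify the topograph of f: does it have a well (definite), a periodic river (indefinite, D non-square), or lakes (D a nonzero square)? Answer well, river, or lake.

D = b²−4ac = 22² − 4·33·(-34) = 4972
D > 0 non-square ⇒ indefinite ⇒ periodic river

river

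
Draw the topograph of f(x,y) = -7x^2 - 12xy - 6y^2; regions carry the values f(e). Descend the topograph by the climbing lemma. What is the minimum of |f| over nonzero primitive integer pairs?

translate: b→-2 (≡12 mod 14), so (7,12,6)→(7,-2,1)
flip: (7,-2,1)→(1,2,7)
translate: b→0 (≡2 mod 2), so (1,2,7)→(1,0,6)
reduced (well bottom): (1,0,6) with a≤c, −a<b≤a
well minimum |f| = |-1| = 1 (negative-definite)

1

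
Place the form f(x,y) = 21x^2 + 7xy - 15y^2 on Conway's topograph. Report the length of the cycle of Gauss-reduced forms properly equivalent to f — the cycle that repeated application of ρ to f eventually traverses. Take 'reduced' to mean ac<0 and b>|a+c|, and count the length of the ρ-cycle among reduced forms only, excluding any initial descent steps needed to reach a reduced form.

D = 1309, ⌊√D⌋ = 36
river: ρ → (-15,23,13)
river: ρ → (13,29,-9)
river: ρ → (-9,25,19)
river: ρ → (19,13,-15)
river: ρ → (-15,17,17)
river: ρ → (17,17,-15)
river: ρ → (-15,13,19)
river: ρ → (19,25,-9)
river: ρ → (-9,29,13)
river: ρ → (13,23,-15)
river: ρ → (-15,7,21)
river: ρ → (21,35,-1)
river: ρ → (-1,35,21)
river: ρ → (21,7,-15)
ρ-cycle length = 14 (tail of 0 descent steps not counted)

14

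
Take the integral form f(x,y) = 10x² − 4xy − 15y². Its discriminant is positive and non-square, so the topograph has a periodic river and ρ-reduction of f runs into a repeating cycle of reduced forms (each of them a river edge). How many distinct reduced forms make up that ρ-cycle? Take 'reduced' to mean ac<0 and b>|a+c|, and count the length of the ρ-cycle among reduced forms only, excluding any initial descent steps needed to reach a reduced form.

D = 616, ⌊√D⌋ = 24
descent: ρ → (-15,4,10)
descent: ρ → (10,16,-9)  [lands on river]
river: ρ → (-9,20,6)
river: ρ → (6,16,-15)
river: ρ → (-15,14,7)
river: ρ → (7,14,-15)
river: ρ → (-15,16,6)
river: ρ → (6,20,-9)
river: ρ → (-9,16,10)
river: ρ → (10,24,-1)
river: ρ → (-1,24,10)
ρ-cycle length = 10 (tail of 2 descent steps not counted)

10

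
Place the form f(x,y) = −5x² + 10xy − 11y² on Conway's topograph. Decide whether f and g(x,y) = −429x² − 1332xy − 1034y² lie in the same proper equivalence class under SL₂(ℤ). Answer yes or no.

D₁ = -120, D₂ = -120
f is negative-definite; reduce −f:
−f: translate: b→0 (≡-10 mod 10), so (5,-10,11)→(5,0,6)
−f: reduced (well bottom): (5,0,6) with a≤c, −a<b≤a
flip sign back: reduced form of f is (-5,0,-6)
g is negative-definite; reduce −g:
−g: translate: b→-384 (≡1332 mod 858), so (429,1332,1034)→(429,-384,86)
−g: flip: (429,-384,86)→(86,384,429)
−g: translate: b→40 (≡384 mod 172), so (86,384,429)→(86,40,5)
−g: flip: (86,40,5)→(5,-40,86)
−g: translate: b→0 (≡-40 mod 10), so (5,-40,86)→(5,0,6)
−g: reduced (well bottom): (5,0,6) with a≤c, −a<b≤a
flip sign back: reduced form of g is (-5,0,-6)
reduced forms (-5, 0, -6) vs (-5, 0, -6) ⇒ equivalent

yes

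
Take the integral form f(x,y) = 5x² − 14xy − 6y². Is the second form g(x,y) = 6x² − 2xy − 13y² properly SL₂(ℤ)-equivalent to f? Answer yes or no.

D₁ = 316, D₂ = 316
river cycle of f (length 6): (-6, 14, 5), (5, 16, -3), (-3, 14, 10), (10, 6, -7), (-7, 8, 9), (9, 10, -6)
river cycle of g (length 6): (6, 10, -9), (-9, 8, 7), (7, 6, -10), (-10, 14, 3), (3, 16, -5), (-5, 14, 6)
cycles differ ⇒ inequivalent

no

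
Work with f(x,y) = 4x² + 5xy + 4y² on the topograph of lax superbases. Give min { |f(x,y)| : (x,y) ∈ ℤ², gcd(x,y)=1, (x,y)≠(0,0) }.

translate: b→-3 (≡5 mod 8), so (4,5,4)→(4,-3,3)
flip: (4,-3,3)→(3,3,4)
reduced (well bottom): (3,3,4) with a≤c, −a<b≤a
well minimum = a = 3

3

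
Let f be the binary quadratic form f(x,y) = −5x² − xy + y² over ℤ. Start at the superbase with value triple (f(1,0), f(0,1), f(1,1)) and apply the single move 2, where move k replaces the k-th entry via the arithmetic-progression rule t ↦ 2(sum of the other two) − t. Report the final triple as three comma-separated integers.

start (-5,1,-5) = (f(1,0),f(0,1),f(1,1))
replace slot 2: 2·((-5)+(-5)) − 1 = -21 → (-5,-21,-5)

-5,-21,-5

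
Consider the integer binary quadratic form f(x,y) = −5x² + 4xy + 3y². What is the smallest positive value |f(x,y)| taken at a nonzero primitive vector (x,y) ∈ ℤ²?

river: ρ → (3,8,-1)
river: ρ → (-1,8,3)
river: ρ → (3,4,-5)
river: ρ → (-5,6,2)
river: ρ → (2,6,-5)
river: ρ → (-5,4,3)
closes: descent 0, river 6
min |a| on river = 1

1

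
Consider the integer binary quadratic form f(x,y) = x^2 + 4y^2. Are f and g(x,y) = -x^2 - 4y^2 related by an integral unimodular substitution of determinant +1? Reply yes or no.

D₁ = -16, D₂ = -16
f: reduced (well bottom): (1,0,4) with a≤c, −a<b≤a
g is negative-definite; reduce −g:
−g: reduced (well bottom): (1,0,4) with a≤c, −a<b≤a
flip sign back: reduced form of g is (-1,0,-4)
reduced forms (1, 0, 4) vs (-1, 0, -4) ⇒ inequivalent

no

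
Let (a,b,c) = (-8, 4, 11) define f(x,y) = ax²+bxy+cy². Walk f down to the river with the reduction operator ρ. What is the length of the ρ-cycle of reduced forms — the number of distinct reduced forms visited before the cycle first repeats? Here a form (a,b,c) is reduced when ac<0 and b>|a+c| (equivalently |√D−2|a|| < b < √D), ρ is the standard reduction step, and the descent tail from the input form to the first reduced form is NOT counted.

D = 368, ⌊√D⌋ = 19
river: ρ → (11,18,-1)
river: ρ → (-1,18,11)
river: ρ → (11,4,-8)
river: ρ → (-8,12,7)
river: ρ → (7,16,-4)
river: ρ → (-4,16,7)
river: ρ → (7,12,-8)
river: ρ → (-8,4,11)
ρ-cycle length = 8 (tail of 0 descent steps not counted)

8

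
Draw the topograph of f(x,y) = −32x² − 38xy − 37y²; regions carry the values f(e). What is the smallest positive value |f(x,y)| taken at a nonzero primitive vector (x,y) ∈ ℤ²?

translate: b→-26 (≡38 mod 64), so (32,38,37)→(32,-26,31)
flip: (32,-26,31)→(31,26,32)
reduced (well bottom): (31,26,32) with a≤c, −a<b≤a
well minimum |f| = |-31| = 31 (negative-definite)

31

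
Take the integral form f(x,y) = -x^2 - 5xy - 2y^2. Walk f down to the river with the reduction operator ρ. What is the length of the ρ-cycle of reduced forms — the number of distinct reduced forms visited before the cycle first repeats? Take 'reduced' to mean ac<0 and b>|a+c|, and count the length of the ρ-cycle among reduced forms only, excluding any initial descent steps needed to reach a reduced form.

D = 17, ⌊√D⌋ = 4
descent: ρ → (-2,1,2)  [lands on river]
river: ρ → (2,3,-1)
river: ρ → (-1,3,2)
river: ρ → (2,1,-2)
river: ρ → (-2,3,1)
river: ρ → (1,3,-2)
ρ-cycle length = 6 (tail of 1 descent step not counted)

6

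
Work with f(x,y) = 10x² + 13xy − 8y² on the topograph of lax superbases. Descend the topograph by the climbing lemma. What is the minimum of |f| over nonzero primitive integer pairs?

river: ρ → (-8,19,4)
river: ρ → (4,21,-3)
river: ρ → (-3,21,4)
river: ρ → (4,19,-8)
river: ρ → (-8,13,10)
river: ρ → (10,7,-11)
river: ρ → (-11,15,6)
river: ρ → (6,21,-2)
river: ρ → (-2,19,16)
river: ρ → (16,13,-5)
river: ρ → (-5,17,10)
river: ρ → (10,3,-12)
river: ρ → (-12,21,1)
river: ρ → (1,21,-12)
river: ρ → (-12,3,10)
river: ρ → (10,17,-5)
river: ρ → (-5,13,16)
river: ρ → (16,19,-2)
river: ρ → (-2,21,6)
river: ρ → (6,15,-11)
river: ρ → (-11,7,10)
river: ρ → (10,13,-8)
closes: descent 0, river 22
min |a| on river = 1

1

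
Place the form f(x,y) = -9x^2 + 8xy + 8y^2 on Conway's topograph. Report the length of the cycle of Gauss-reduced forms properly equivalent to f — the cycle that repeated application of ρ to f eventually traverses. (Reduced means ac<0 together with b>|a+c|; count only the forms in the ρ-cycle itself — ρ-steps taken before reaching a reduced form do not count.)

D = 352, ⌊√D⌋ = 18
river: ρ → (8,8,-9)
river: ρ → (-9,10,7)
river: ρ → (7,18,-1)
river: ρ → (-1,18,7)
river: ρ → (7,10,-9)
river: ρ → (-9,8,8)
ρ-cycle length = 6 (tail of 0 descent steps not counted)

6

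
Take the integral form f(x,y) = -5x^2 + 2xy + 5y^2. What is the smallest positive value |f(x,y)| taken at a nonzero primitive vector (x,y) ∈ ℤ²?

river: ρ → (5,8,-2)
river: ρ → (-2,8,5)
river: ρ → (5,2,-5)
river: ρ → (-5,8,2)
river: ρ → (2,8,-5)
river: ρ → (-5,2,5)
closes: descent 0, river 6
min |a| on river = 2

2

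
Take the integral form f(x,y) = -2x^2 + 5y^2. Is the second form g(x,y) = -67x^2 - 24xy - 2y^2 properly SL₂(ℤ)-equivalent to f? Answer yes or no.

D₁ = 40, D₂ = 40
river cycle of f (length 6): (-2, 4, 3), (3, 2, -3), (-3, 4, 2), (2, 4, -3), (-3, 2, 3), (3, 4, -2)
river cycle of g (length 6): (-2, 4, 3), (3, 2, -3), (-3, 4, 2), (2, 4, -3), (-3, 2, 3), (3, 4, -2)
cycles coincide ⇒ equivalent

yes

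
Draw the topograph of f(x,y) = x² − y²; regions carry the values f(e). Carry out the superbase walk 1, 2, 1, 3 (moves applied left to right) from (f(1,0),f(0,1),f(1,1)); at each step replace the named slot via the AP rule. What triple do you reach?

start (1,-1,0) = (f(1,0),f(0,1),f(1,1))
replace slot 1: 2·((-1)+0) − 1 = -3 → (-3,-1,0)
replace slot 2: 2·((-3)+0) − (-1) = -5 → (-3,-5,0)
replace slot 1: 2·((-5)+0) − (-3) = -7 → (-7,-5,0)
replace slot 3: 2·((-7)+(-5)) − 0 = -24 → (-7,-5,-24)

-7,-5,-24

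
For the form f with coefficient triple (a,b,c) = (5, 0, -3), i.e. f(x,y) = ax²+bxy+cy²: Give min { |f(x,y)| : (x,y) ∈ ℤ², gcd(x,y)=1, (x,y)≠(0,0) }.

descent: ρ → (-3,6,2)  [lands on river]
river: ρ → (2,6,-3)
closes: descent 1, river 2
min |a| on river = 2

2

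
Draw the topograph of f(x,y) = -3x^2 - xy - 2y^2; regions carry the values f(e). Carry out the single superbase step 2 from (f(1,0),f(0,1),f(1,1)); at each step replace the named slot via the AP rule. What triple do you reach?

start (-3,-2,-6) = (f(1,0),f(0,1),f(1,1))
replace slot 2: 2·((-3)+(-6)) − (-2) = -16 → (-3,-16,-6)

-3,-16,-6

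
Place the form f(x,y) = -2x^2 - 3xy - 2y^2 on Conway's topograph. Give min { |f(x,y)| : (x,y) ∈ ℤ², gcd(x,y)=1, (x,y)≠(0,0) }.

translate: b→-1 (≡3 mod 4), so (2,3,2)→(2,-1,1)
flip: (2,-1,1)→(1,1,2)
reduced (well bottom): (1,1,2) with a≤c, −a<b≤a
well minimum |f| = |-1| = 1 (negative-definite)

1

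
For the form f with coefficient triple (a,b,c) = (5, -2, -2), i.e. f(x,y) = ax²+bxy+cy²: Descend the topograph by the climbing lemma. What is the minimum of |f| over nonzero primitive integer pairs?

descent: ρ → (-2,6,1)  [lands on river]
river: ρ → (1,6,-2)
closes: descent 1, river 2
min |a| on river = 1

1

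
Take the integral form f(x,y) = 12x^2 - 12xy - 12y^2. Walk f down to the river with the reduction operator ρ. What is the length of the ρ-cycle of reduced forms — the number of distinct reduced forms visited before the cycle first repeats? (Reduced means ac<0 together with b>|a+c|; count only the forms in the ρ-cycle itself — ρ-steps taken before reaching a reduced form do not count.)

D = 720, ⌊√D⌋ = 26
descent: ρ → (-12,12,12)  [lands on river]
river: ρ → (12,12,-12)
ρ-cycle length = 2 (tail of 1 descent step not counted)

2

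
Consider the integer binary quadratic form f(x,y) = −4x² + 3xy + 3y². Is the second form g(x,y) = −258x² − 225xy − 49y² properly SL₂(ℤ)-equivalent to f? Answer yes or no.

D₁ = 57, D₂ = 57
river cycle of f (length 6): (3, 3, -4), (-4, 5, 2), (2, 7, -1), (-1, 7, 2), (2, 5, -4), (-4, 3, 3)
river cycle of g (length 6): (-4, 3, 3), (3, 3, -4), (-4, 5, 2), (2, 7, -1), (-1, 7, 2), (2, 5, -4)
cycles coincide ⇒ equivalent

yes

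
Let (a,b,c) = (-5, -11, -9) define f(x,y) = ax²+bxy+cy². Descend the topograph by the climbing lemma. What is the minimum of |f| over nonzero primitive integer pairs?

translate: b→1 (≡11 mod 10), so (5,11,9)→(5,1,3)
flip: (5,1,3)→(3,-1,5)
reduced (well bottom): (3,-1,5) with a≤c, −a<b≤a
well minimum |f| = |-3| = 3 (negative-definite)

3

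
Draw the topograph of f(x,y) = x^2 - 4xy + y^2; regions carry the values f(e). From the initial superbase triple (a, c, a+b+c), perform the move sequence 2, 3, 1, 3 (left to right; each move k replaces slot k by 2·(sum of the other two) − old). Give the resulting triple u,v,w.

start (1,1,-2) = (f(1,0),f(0,1),f(1,1))
replace slot 2: 2·(1+(-2)) − 1 = -3 → (1,-3,-2)
replace slot 3: 2·(1+(-3)) − (-2) = -2 → (1,-3,-2)
replace slot 1: 2·((-3)+(-2)) − 1 = -11 → (-11,-3,-2)
replace slot 3: 2·((-11)+(-3)) − (-2) = -26 → (-11,-3,-26)

-11,-3,-26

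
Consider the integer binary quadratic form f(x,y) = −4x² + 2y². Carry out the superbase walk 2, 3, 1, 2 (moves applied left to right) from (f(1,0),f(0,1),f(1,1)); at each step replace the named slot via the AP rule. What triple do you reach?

start (-4,2,-2) = (f(1,0),f(0,1),f(1,1))
replace slot 2: 2·((-4)+(-2)) − 2 = -14 → (-4,-14,-2)
replace slot 3: 2·((-4)+(-14)) − (-2) = -34 → (-4,-14,-34)
replace slot 1: 2·((-14)+(-34)) − (-4) = -92 → (-92,-14,-34)
replace slot 2: 2·((-92)+(-34)) − (-14) = -238 → (-92,-238,-34)

-92,-238,-34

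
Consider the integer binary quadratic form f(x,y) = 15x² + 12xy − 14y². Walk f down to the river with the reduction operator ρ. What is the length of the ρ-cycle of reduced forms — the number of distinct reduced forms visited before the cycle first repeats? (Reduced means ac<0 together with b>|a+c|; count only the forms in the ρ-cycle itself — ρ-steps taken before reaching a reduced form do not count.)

D = 984, ⌊√D⌋ = 31
river: ρ → (-14,16,13)
river: ρ → (13,10,-17)
river: ρ → (-17,24,6)
river: ρ → (6,24,-17)
river: ρ → (-17,10,13)
river: ρ → (13,16,-14)
river: ρ → (-14,12,15)
river: ρ → (15,18,-11)
river: ρ → (-11,26,7)
river: ρ → (7,30,-3)
river: ρ → (-3,30,7)
river: ρ → (7,26,-11)
river: ρ → (-11,18,15)
river: ρ → (15,12,-14)
ρ-cycle length = 14 (tail of 0 descent steps not counted)

14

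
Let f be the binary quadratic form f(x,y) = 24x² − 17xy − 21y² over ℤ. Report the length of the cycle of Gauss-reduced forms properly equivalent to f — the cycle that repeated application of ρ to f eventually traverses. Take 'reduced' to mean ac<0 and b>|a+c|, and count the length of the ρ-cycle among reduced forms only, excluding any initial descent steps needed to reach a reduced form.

D = 2305, ⌊√D⌋ = 48
descent: ρ → (-21,17,24)  [lands on river]
river: ρ → (24,31,-14)
river: ρ → (-14,25,30)
river: ρ → (30,35,-9)
river: ρ → (-9,37,26)
river: ρ → (26,15,-20)
river: ρ → (-20,25,21)
river: ρ → (21,17,-24)
river: ρ → (-24,31,14)
river: ρ → (14,25,-30)
river: ρ → (-30,35,9)
river: ρ → (9,37,-26)
river: ρ → (-26,15,20)
river: ρ → (20,25,-21)
ρ-cycle length = 14 (tail of 1 descent step not counted)

14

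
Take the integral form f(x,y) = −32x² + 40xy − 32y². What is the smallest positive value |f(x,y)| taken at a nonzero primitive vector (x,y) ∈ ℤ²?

translate: b→24 (≡-40 mod 64), so (32,-40,32)→(32,24,24)
flip: (32,24,24)→(24,-24,32)
translate: b→24 (≡-24 mod 48), so (24,-24,32)→(24,24,32)
reduced (well bottom): (24,24,32) with a≤c, −a<b≤a
well minimum |f| = |-24| = 24 (negative-definite)

24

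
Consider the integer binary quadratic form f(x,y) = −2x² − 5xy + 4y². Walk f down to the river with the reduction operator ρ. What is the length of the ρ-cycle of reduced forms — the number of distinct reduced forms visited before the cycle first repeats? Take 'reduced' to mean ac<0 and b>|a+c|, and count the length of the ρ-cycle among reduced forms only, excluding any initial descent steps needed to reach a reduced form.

D = 57, ⌊√D⌋ = 7
descent: ρ → (4,5,-2)  [lands on river]
river: ρ → (-2,7,1)
river: ρ → (1,7,-2)
river: ρ → (-2,5,4)
river: ρ → (4,3,-3)
river: ρ → (-3,3,4)
ρ-cycle length = 6 (tail of 1 descent step not counted)

6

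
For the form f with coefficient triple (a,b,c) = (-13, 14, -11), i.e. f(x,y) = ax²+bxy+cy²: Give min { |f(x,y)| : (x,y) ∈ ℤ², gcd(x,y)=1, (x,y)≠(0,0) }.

translate: b→12 (≡-14 mod 26), so (13,-14,11)→(13,12,10)
flip: (13,12,10)→(10,-12,13)
translate: b→8 (≡-12 mod 20), so (10,-12,13)→(10,8,11)
reduced (well bottom): (10,8,11) with a≤c, −a<b≤a
well minimum |f| = |-10| = 10 (negative-definite)

10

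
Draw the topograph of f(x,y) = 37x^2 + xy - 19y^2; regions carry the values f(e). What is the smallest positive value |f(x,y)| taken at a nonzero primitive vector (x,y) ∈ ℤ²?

descent: ρ → (-19,37,19)  [lands on river]
river: ρ → (19,39,-17)
river: ρ → (-17,29,29)
river: ρ → (29,29,-17)
river: ρ → (-17,39,19)
river: ρ → (19,37,-19)
river: ρ → (-19,39,17)
river: ρ → (17,29,-29)
river: ρ → (-29,29,17)
river: ρ → (17,39,-19)
closes: descent 1, river 10
min |a| on river = 17

17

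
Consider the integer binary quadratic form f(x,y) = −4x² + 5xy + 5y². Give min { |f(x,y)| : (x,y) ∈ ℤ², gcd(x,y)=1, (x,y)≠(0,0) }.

river: ρ → (5,5,-4)
river: ρ → (-4,3,6)
river: ρ → (6,9,-1)
river: ρ → (-1,9,6)
river: ρ → (6,3,-4)
river: ρ → (-4,5,5)
closes: descent 0, river 6
min |a| on river = 1

1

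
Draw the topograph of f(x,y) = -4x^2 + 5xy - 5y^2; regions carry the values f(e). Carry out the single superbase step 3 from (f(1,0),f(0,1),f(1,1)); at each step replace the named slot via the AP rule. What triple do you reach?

start (-4,-5,-4) = (f(1,0),f(0,1),f(1,1))
replace slot 3: 2·((-4)+(-5)) − (-4) = -14 → (-4,-5,-14)

-4,-5,-14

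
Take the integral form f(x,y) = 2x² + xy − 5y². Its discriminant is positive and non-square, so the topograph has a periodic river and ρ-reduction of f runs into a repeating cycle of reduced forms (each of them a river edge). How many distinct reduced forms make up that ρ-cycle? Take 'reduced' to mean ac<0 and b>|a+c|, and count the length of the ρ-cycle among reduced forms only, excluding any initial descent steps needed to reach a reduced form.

D = 41, ⌊√D⌋ = 6
descent: ρ → (-5,-1,2)
descent: ρ → (2,5,-2)  [lands on river]
river: ρ → (-2,3,4)
river: ρ → (4,5,-1)
river: ρ → (-1,5,4)
river: ρ → (4,3,-2)
river: ρ → (-2,5,2)
river: ρ → (2,3,-4)
river: ρ → (-4,5,1)
river: ρ → (1,5,-4)
river: ρ → (-4,3,2)
ρ-cycle length = 10 (tail of 2 descent steps not counted)

10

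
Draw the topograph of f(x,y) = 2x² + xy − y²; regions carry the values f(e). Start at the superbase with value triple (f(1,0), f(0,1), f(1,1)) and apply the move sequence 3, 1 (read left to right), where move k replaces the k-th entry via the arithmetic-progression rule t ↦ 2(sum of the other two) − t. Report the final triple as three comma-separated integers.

start (2,-1,2) = (f(1,0),f(0,1),f(1,1))
replace slot 3: 2·(2+(-1)) − 2 = 0 → (2,-1,0)
replace slot 1: 2·((-1)+0) − 2 = -4 → (-4,-1,0)

-4,-1,0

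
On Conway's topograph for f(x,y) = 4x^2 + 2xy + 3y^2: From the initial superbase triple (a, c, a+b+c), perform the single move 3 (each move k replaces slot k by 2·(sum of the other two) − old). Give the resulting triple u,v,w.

start (4,3,9) = (f(1,0),f(0,1),f(1,1))
replace slot 3: 2·(4+3) − 9 = 5 → (4,3,5)

4,3,5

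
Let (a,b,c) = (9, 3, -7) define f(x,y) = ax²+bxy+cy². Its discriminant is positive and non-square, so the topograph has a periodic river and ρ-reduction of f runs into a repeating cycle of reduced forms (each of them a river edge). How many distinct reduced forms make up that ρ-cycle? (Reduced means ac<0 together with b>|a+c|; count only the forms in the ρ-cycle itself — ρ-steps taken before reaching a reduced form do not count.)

D = 261, ⌊√D⌋ = 16
river: ρ → (-7,11,5)
river: ρ → (5,9,-9)
river: ρ → (-9,9,5)
river: ρ → (5,11,-7)
river: ρ → (-7,3,9)
river: ρ → (9,15,-1)
river: ρ → (-1,15,9)
river: ρ → (9,3,-7)
ρ-cycle length = 8 (tail of 0 descent steps not counted)

8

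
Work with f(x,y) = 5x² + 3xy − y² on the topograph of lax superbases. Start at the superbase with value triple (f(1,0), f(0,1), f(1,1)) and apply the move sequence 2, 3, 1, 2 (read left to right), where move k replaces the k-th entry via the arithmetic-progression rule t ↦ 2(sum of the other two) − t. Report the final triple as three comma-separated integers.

start (5,-1,7) = (f(1,0),f(0,1),f(1,1))
replace slot 2: 2·(5+7) − (-1) = 25 → (5,25,7)
replace slot 3: 2·(5+25) − 7 = 53 → (5,25,53)
replace slot 1: 2·(25+53) − 5 = 151 → (151,25,53)
replace slot 2: 2·(151+53) − 25 = 383 → (151,383,53)

151,383,53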